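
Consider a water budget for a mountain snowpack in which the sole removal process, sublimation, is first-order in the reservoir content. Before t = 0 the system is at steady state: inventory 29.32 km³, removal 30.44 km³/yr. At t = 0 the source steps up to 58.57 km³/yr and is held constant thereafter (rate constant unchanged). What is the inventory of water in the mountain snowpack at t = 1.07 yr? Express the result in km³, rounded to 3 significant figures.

τ = M₀/F₀ = 29.32/30.44 = 0.9632 yr; rate constant k = 1/τ.
New steady state M_∞ = F₁/k = F₁·τ = 58.57 × 0.9632 = 56.415 km³.
M(t) = M_∞ + (M₀ − M_∞)·e^(−t/τ); t/τ = 1.07/0.9632 = 1.111, so e^(−t/τ) = 0.3293.
M(t) = 56.415 − 27.09 × 0.3293 = 47.493 km³.

47.5 km³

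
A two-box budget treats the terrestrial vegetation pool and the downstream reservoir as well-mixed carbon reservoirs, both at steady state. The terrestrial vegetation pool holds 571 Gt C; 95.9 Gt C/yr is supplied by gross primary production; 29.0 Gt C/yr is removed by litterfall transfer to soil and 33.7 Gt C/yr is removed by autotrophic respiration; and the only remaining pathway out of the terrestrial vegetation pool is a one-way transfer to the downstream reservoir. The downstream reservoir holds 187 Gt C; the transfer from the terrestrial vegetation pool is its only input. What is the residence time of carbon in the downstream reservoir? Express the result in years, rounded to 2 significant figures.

5.6 yr

Balance the terrestrial vegetation pool: ΣF_in = 95.900 Gt C/yr.
Transfer to the downstream reservoir = ΣF_in − (29.0 + 33.7) = 33.200 Gt C/yr.
At steady state the output of the downstream reservoir equals its input, 33.200 Gt C/yr.
τ = M / F = 187 / 33.200 = 5.633 yr.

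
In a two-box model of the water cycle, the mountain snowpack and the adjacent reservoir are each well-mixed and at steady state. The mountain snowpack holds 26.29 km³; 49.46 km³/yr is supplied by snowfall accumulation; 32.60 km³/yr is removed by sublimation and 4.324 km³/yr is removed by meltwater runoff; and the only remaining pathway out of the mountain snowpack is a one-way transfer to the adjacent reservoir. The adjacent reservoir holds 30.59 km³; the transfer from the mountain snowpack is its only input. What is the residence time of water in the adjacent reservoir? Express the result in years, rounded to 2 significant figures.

2.4 yr

Balance the mountain snowpack: ΣF_in = 49.460 km³/yr.
Transfer to the adjacent reservoir = ΣF_in − (32.60 + 4.324) = 12.536 km³/yr.
At steady state the output of the adjacent reservoir equals its input, 12.536 km³/yr.
τ = M / F = 30.59 / 12.536 = 2.440 yr.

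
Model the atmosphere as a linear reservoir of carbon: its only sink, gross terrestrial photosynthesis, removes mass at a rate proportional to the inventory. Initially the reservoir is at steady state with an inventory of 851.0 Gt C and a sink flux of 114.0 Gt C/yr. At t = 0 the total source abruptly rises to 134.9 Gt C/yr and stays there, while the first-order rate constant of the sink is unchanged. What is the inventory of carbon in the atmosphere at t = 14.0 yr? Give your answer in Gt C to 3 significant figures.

983 Gt C

The sink rate constant is k = F₀/M₀ = 114.0/851.0 = 0.1340 yr⁻¹.
Solving dM/dt = F₁ − kM with M(0) = M₀ gives M(t) = F₁/k + (M₀ − F₁/k)·e^(−kt).
F₁/k = 134.9/0.1340 = 1007.0 Gt C; kt = 0.1340 × 14.0 = 1.875, e^(−kt) = 0.1533.
M(14.0) = 1007.0 + (851.0 − 1007.0) × 0.1533 = 1007.0 − 23.92 = 983.10 Gt C.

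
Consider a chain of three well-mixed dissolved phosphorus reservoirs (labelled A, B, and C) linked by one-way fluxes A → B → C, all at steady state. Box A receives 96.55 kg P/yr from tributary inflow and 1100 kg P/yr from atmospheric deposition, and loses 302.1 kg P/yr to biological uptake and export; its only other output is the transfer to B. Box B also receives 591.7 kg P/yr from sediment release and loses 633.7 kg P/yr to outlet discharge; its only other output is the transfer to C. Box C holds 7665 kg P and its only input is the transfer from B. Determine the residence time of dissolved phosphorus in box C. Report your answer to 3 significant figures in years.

Box A: F(A→B) = (96.55 + 1100) − 302.1 = 894.45 kg P/yr.
Box B: F(B→C) = (894.45 + 591.7) − 633.7 = 852.45 kg P/yr.
Box C throughput = its input = 852.45 kg P/yr; τ = 7665 / 852.45 = 8.992 yr.

8.99 yr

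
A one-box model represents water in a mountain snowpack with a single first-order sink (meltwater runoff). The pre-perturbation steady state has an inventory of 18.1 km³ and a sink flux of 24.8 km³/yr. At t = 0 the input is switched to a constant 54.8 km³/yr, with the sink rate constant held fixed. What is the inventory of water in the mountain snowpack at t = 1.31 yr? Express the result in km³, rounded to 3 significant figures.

36.4 km³

The sink rate constant is k = F₀/M₀ = 24.8/18.1 = 1.370 yr⁻¹.
Solving dM/dt = F₁ − kM with M(0) = M₀ gives M(t) = F₁/k + (M₀ − F₁/k)·e^(−kt).
F₁/k = 54.8/1.370 = 39.995 km³; kt = 1.370 × 1.31 = 1.795, e^(−kt) = 0.1661.
M(1.31) = 39.995 + (18.1 − 39.995) × 0.1661 = 39.995 − 3.638 = 36.357 km³.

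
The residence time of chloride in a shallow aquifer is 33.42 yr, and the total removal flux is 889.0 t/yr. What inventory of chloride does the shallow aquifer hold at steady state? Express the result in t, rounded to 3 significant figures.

τ = M/F ⇒ M = τ × F = 33.42 × 889.0 = 29710 t.

29700 t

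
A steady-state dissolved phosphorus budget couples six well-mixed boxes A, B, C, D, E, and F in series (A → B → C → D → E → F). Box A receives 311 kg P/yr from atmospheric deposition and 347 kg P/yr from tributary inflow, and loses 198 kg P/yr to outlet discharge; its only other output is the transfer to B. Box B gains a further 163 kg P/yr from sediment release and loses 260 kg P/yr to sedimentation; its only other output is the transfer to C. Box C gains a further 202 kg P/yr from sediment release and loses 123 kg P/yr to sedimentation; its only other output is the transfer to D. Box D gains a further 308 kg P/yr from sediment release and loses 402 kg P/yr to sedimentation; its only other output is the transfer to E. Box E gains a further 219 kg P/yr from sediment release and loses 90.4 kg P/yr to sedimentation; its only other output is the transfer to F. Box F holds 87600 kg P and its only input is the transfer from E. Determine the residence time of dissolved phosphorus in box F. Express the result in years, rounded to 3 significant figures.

Box A: F(A→B) = (311 + 347) − 198 = 460.00 kg P/yr.
Box B: F(B→C) = (460.00 + 163) − 260 = 363.00 kg P/yr.
Box C: F(C→D) = (363.00 + 202) − 123 = 442.00 kg P/yr.
Box D: F(D→E) = (442.00 + 308) − 402 = 348.00 kg P/yr.
Box E: F(E→F) = (348.00 + 219) − 90.4 = 476.60 kg P/yr.
Box F throughput = its input = 476.60 kg P/yr; τ = 87600 / 476.60 = 183.8 yr.

184 yr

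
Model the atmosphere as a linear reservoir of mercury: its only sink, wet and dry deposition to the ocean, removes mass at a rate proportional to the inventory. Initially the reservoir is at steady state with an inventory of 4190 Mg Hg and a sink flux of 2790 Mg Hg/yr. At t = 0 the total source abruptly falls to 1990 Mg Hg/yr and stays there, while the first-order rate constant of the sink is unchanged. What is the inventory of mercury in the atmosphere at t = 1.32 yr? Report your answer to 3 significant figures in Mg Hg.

τ = M₀/F₀ = 4190/2790 = 1.502 yr; rate constant k = 1/τ.
New steady state M_∞ = F₁/k = F₁·τ = 1990 × 1.502 = 2988.6 Mg Hg.
M(t) = M_∞ + (M₀ − M_∞)·e^(−t/τ); t/τ = 1.32/1.502 = 0.8789, so e^(−t/τ) = 0.4152.
M(t) = 2988.6 + 1201 × 0.4152 = 3487.4 Mg Hg.

3490 Mg Hg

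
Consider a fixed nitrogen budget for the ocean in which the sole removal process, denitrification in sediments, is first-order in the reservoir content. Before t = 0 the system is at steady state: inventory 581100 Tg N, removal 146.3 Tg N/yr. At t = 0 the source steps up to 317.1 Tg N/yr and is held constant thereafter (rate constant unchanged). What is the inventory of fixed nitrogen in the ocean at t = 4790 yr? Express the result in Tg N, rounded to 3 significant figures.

The sink rate constant is k = F₀/M₀ = 146.3/581100 = 0.0002518 yr⁻¹.
Solving dM/dt = F₁ − kM with M(0) = M₀ gives M(t) = F₁/k + (M₀ − F₁/k)·e^(−kt).
F₁/k = 317.1/0.0002518 = 1.2595×10^6 Tg N; kt = 0.0002518 × 4790 = 1.206, e^(−kt) = 0.2994.
M(4790) = 1.2595×10^6 + (581100 − 1.2595×10^6) × 0.2994 = 1.2595×10^6 − 203100 = 1.0564×10^6 Tg N.

1.06×10^6 Tg N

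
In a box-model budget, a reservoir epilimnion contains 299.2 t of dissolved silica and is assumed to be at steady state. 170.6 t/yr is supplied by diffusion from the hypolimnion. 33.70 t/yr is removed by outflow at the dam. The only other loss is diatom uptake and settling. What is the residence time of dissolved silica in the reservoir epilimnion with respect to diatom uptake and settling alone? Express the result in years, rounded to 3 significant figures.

2.19 yr

At steady state ΣF_in = ΣF_out.
ΣF_in = 170.60 t/yr.
Diatom uptake and settling flux = ΣF_in − (33.70) = 170.60 − 33.70 = 136.9 t/yr.
τ = M / F = 299.2 / 136.9 = 2.186 yr.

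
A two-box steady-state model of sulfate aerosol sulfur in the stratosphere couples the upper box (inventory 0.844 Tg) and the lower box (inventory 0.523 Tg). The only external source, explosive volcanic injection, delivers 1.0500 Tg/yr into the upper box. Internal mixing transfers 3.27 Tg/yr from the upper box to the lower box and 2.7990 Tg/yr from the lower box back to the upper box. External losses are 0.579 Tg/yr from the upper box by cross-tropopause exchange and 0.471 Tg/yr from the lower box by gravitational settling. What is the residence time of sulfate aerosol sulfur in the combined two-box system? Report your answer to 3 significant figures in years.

For the system as a whole, the A↔B exchange is internal and contributes nothing to the throughput; only the external sinks remove mass.
M_total = 0.844 + 0.523 = 1.3670 Tg.
ΣF_external_out = 0.579 + 0.471 = 1.0500 Tg/yr.
τ = M_total / ΣF_ext = 1.3670 / 1.0500 = 1.302 yr.

1.30 yr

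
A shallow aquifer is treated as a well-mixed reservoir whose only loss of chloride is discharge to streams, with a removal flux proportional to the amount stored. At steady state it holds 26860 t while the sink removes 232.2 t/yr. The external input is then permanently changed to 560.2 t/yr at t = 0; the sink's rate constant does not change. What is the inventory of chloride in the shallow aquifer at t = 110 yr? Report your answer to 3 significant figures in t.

τ = M₀/F₀ = 26860/232.2 = 115.7 yr; rate constant k = 1/τ.
New steady state M_∞ = F₁/k = F₁·τ = 560.2 × 115.7 = 64802 t.
M(t) = M_∞ + (M₀ − M_∞)·e^(−t/τ); t/τ = 110/115.7 = 0.9509, so e^(−t/τ) = 0.3864.
M(t) = 64802 − 37940 × 0.3864 = 50142 t.

50100 t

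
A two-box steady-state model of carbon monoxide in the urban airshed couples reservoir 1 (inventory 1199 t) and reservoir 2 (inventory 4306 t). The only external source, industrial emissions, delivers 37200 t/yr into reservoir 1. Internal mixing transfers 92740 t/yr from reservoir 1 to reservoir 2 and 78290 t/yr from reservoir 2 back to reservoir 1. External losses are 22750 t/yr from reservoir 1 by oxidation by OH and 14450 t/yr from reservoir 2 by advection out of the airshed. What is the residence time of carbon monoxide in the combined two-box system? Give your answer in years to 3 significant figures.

Treat the two boxes together as one reservoir: the mixing fluxes between them are internal recycling, so τ = ΣM / Σ(external losses).
M_total = 1199 + 4306 = 5505.0 t.
ΣF_external_out = 22750 + 14450 = 37200 t/yr.
τ = M_total / ΣF_ext = 5505.0 / 37200 = 0.1480 yr.

0.148 yr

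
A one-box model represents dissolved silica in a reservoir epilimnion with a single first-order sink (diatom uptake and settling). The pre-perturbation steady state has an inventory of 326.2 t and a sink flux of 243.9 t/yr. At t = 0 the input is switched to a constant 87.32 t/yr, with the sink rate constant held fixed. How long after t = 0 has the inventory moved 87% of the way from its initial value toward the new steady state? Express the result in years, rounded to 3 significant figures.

2.73 yr

τ = M₀/F₀ = 326.2/243.9 = 1.337 yr.
The remaining gap fraction is e^(−t/τ); 87% covered ⇒ e^(−t/τ) = 0.130.
t = −τ ln(0.130) = 1.337 × 2.040 = 2.729 yr.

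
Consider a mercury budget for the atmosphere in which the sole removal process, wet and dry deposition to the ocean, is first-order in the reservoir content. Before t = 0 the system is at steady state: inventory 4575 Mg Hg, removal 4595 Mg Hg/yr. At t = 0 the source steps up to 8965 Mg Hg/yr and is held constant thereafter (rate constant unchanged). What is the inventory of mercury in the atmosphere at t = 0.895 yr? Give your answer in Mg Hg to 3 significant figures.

The sink rate constant is k = F₀/M₀ = 4595/4575 = 1.004 yr⁻¹.
Solving dM/dt = F₁ − kM with M(0) = M₀ gives M(t) = F₁/k + (M₀ − F₁/k)·e^(−kt).
F₁/k = 8965/1.004 = 8926.0 Mg Hg; kt = 1.004 × 0.895 = 0.8989, e^(−kt) = 0.4070.
M(0.895) = 8926.0 + (4575 − 8926.0) × 0.4070 = 8926.0 − 1771 = 7155.1 Mg Hg.

7160 Mg Hg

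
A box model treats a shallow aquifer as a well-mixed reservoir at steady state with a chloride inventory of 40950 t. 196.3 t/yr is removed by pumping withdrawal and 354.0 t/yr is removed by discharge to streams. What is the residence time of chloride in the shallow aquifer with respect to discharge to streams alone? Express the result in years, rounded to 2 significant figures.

Residence time with respect to a single sink: τ = M / F_sink.
τ = 40950 / 354.0 = 115.7 yr.

120 yr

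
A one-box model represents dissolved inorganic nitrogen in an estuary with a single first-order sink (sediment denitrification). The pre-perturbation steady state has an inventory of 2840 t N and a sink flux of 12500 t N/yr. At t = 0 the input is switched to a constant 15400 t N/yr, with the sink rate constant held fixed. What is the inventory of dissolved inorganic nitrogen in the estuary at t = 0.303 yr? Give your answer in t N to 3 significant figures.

3330 t N

Residence time τ = M₀/F₀ = 0.2272 yr. The eventual steady state is M_∞ = M₀·(F₁/F₀) = 2840 × 15400/12500 = 3498.9 t N.
The anomaly ΔM(t) = M(t) − M_∞ decays as ΔM₀·e^(−t/τ) with ΔM₀ = 2840 − 3498.9 = −658.9 t N.
At t = 0.303 yr, e^(−t/τ) = e^(−1.334) = 0.2635, so ΔM = −173.6 t N and M = 3498.9 − 173.6 = 3325.3 t N.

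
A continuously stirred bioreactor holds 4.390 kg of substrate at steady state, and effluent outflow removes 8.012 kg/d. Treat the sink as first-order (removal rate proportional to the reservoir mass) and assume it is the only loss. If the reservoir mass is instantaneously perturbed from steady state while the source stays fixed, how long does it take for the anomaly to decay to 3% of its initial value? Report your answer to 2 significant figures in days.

For a linear reservoir the anomaly decays as exp(−t/τ) with τ = M/F = 4.390/8.012 = 0.5479 d.
exp(−t/τ) = 0.03 ⇒ t = −τ ln(0.03) = 0.5479 × 3.507 = 1.921 d.

1.9 d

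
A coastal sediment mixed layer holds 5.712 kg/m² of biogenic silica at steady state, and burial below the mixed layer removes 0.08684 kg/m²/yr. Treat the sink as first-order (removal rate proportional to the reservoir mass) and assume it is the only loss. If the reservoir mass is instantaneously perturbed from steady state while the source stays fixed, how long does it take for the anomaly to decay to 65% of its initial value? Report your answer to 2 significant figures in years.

28 yr

For a linear reservoir the anomaly decays as exp(−t/τ) with τ = M/F = 5.712/0.08684 = 65.78 yr.
exp(−t/τ) = 0.65 ⇒ t = −τ ln(0.65) = 65.78 × 0.4308 = 28.34 yr.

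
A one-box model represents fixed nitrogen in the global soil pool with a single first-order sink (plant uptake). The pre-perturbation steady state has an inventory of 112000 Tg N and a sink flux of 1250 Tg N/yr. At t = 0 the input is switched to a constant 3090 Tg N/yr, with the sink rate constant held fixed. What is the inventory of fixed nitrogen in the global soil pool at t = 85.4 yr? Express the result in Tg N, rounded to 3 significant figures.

τ = M₀/F₀ = 112000/1250 = 89.60 yr; rate constant k = 1/τ.
New steady state M_∞ = F₁/k = F₁·τ = 3090 × 89.60 = 276860 Tg N.
M(t) = M_∞ + (M₀ − M_∞)·e^(−t/τ); t/τ = 85.4/89.60 = 0.9531, so e^(−t/τ) = 0.3855.
M(t) = 276860 − 164900 × 0.3855 = 213300 Tg N.

213000 Tg N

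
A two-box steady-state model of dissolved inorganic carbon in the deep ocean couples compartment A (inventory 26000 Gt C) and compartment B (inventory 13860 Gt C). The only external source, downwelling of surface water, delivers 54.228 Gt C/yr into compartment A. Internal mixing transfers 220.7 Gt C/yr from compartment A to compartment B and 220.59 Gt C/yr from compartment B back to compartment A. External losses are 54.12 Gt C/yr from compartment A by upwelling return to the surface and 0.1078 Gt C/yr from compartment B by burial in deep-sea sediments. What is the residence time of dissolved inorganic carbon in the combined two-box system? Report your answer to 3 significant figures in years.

Residence time in the combined system uses the total inventory and the total *external* removal — internal exchanges between the two boxes cancel.
M_total = 26000 + 13860 = 39860 Gt C.
ΣF_external_out = 54.12 + 0.1078 = 54.228 Gt C/yr.
τ = M_total / ΣF_ext = 39860 / 54.228 = 735.0 yr.

735 yr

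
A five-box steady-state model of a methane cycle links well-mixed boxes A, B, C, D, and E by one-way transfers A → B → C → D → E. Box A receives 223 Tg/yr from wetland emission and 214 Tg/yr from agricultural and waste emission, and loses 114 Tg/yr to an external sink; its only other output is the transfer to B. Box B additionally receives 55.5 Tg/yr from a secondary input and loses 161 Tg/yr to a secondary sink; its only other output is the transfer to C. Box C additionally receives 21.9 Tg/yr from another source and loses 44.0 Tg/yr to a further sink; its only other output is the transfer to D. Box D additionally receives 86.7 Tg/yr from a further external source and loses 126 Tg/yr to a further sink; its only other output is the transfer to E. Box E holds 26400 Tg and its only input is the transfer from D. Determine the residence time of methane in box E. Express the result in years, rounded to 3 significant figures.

Box A: F(A→B) = (223 + 214) − 114 = 323.00 Tg/yr.
Box B: F(B→C) = (323.00 + 55.5) − 161 = 217.50 Tg/yr.
Box C: F(C→D) = (217.50 + 21.9) − 44.0 = 195.40 Tg/yr.
Box D: F(D→E) = (195.40 + 86.7) − 126 = 156.10 Tg/yr.
Box E throughput = its input = 156.10 Tg/yr; τ = 26400 / 156.10 = 169.1 yr.

169 yr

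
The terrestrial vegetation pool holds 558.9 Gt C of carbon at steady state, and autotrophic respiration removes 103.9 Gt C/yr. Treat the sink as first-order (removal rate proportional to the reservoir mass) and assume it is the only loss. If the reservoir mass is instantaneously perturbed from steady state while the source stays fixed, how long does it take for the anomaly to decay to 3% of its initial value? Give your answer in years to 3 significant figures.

18.9 yr

For a linear reservoir the anomaly decays as exp(−t/τ) with τ = M/F = 558.9/103.9 = 5.379 yr.
exp(−t/τ) = 0.03 ⇒ t = −τ ln(0.03) = 5.379 × 3.507 = 18.86 yr.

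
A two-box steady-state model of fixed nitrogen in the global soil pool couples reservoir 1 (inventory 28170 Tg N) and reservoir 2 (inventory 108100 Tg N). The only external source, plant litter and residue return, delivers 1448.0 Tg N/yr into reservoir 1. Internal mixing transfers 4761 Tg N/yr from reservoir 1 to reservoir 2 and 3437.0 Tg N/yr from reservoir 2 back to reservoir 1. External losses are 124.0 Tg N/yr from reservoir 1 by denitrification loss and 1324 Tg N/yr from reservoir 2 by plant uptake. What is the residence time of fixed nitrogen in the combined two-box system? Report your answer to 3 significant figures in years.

For the system as a whole, the A↔B exchange is internal and contributes nothing to the throughput; only the external sinks remove mass.
M_total = 28170 + 108100 = 136270 Tg N.
ΣF_external_out = 124.0 + 1324 = 1448.0 Tg N/yr.
τ = M_total / ΣF_ext = 136270 / 1448.0 = 94.11 yr.

94.1 yr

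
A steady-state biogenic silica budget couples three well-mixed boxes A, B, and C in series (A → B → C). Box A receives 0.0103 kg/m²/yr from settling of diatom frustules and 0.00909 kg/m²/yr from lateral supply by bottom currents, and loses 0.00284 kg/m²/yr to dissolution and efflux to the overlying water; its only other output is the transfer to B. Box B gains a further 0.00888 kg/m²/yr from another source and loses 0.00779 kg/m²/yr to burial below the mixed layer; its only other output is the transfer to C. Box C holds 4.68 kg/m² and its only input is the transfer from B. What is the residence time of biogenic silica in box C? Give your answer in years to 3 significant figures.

Box A: F(A→B) = (0.0103 + 0.00909) − 0.00284 = 0.016550 kg/m²/yr.
Box B: F(B→C) = (0.016550 + 0.00888) − 0.00779 = 0.017640 kg/m²/yr.
Box C throughput = its input = 0.017640 kg/m²/yr; τ = 4.68 / 0.017640 = 265.3 yr.

265 yr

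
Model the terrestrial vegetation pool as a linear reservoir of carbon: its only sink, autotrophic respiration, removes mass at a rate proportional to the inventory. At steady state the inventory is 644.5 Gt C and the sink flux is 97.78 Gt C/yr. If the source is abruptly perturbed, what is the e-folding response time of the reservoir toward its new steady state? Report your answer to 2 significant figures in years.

For a linear reservoir the response time equals the residence time τ = M/F.
τ = 644.5 / 97.78 = 6.591 yr.

6.6 yr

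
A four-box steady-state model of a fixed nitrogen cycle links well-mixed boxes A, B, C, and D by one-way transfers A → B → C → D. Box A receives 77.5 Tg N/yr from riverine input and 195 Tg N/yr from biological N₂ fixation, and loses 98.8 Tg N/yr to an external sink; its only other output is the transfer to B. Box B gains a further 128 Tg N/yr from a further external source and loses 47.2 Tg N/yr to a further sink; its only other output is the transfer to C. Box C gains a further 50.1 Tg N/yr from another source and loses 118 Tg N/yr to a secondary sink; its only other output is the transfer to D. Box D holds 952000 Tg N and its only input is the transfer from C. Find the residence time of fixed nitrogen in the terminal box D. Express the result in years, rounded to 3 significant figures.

Box A: F(A→B) = (77.5 + 195) − 98.8 = 173.70 Tg N/yr.
Box B: F(B→C) = (173.70 + 128) − 47.2 = 254.50 Tg N/yr.
Box C: F(C→D) = (254.50 + 50.1) − 118 = 186.60 Tg N/yr.
Box D throughput = its input = 186.60 Tg N/yr; τ = 952000 / 186.60 = 5102 yr.

5100 yr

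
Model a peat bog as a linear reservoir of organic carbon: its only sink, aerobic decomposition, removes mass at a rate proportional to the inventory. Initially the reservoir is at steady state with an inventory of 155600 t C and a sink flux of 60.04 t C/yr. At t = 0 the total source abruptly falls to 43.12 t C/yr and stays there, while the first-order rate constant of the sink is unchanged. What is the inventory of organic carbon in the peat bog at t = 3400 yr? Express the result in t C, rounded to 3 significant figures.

124000 t C

The sink rate constant is k = F₀/M₀ = 60.04/155600 = 0.0003859 yr⁻¹.
Solving dM/dt = F₁ − kM with M(0) = M₀ gives M(t) = F₁/k + (M₀ − F₁/k)·e^(−kt).
F₁/k = 43.12/0.0003859 = 111750 t C; kt = 0.0003859 × 3400 = 1.312, e^(−kt) = 0.2693.
M(3400) = 111750 + (155600 − 111750) × 0.2693 = 111750 + 11810 = 123560 t C.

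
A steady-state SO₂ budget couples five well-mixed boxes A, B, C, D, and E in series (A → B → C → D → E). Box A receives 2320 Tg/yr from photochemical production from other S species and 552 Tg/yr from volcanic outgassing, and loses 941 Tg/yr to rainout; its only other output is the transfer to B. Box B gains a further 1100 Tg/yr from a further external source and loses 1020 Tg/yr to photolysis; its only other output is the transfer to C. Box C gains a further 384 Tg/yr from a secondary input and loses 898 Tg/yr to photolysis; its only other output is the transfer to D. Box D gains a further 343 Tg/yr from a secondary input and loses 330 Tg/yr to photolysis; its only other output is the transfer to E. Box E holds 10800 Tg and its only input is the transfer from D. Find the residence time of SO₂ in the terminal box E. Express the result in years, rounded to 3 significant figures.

7.15 yr

Box A: F(A→B) = (2320 + 552) − 941 = 1931.0 Tg/yr.
Box B: F(B→C) = (1931.0 + 1100) − 1020 = 2011.0 Tg/yr.
Box C: F(C→D) = (2011.0 + 384) − 898 = 1497.0 Tg/yr.
Box D: F(D→E) = (1497.0 + 343) − 330 = 1510.0 Tg/yr.
Box E throughput = its input = 1510.0 Tg/yr; τ = 10800 / 1510.0 = 7.152 yr.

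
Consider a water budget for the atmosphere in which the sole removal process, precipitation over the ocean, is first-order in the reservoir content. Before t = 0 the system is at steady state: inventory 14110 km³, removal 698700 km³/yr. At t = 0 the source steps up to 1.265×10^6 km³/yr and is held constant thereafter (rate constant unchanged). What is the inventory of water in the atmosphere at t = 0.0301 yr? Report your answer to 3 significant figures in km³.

τ = M₀/F₀ = 14110/698700 = 0.02019 yr; rate constant k = 1/τ.
New steady state M_∞ = F₁/k = F₁·τ = 1.265×10^6 × 0.02019 = 25546 km³.
M(t) = M_∞ + (M₀ − M_∞)·e^(−t/τ); t/τ = 0.0301/0.02019 = 1.490, so e^(−t/τ) = 0.2253.
M(t) = 25546 − 11440 × 0.2253 = 22970 km³.

23000 km³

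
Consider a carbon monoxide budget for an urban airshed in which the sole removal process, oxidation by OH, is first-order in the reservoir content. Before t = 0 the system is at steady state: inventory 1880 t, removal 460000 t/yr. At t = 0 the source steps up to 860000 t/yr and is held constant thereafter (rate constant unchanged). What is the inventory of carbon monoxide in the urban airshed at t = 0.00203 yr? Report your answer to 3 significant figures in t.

The sink rate constant is k = F₀/M₀ = 460000/1880 = 244.7 yr⁻¹.
Solving dM/dt = F₁ − kM with M(0) = M₀ gives M(t) = F₁/k + (M₀ − F₁/k)·e^(−kt).
F₁/k = 860000/244.7 = 3514.8 t; kt = 244.7 × 0.00203 = 0.4967, e^(−kt) = 0.6085.
M(0.00203) = 3514.8 + (1880 − 3514.8) × 0.6085 = 3514.8 − 994.8 = 2520.0 t.

2520 t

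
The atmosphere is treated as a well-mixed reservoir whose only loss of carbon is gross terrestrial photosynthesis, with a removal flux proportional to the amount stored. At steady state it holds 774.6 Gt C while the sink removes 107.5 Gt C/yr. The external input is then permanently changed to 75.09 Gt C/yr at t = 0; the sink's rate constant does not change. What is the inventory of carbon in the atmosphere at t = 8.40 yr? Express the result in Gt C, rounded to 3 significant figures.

τ = M₀/F₀ = 774.6/107.5 = 7.206 yr; rate constant k = 1/τ.
New steady state M_∞ = F₁/k = F₁·τ = 75.09 × 7.206 = 541.07 Gt C.
M(t) = M_∞ + (M₀ − M_∞)·e^(−t/τ); t/τ = 8.40/7.206 = 1.166, so e^(−t/τ) = 0.3117.
M(t) = 541.07 + 233.5 × 0.3117 = 613.86 Gt C.

614 Gt C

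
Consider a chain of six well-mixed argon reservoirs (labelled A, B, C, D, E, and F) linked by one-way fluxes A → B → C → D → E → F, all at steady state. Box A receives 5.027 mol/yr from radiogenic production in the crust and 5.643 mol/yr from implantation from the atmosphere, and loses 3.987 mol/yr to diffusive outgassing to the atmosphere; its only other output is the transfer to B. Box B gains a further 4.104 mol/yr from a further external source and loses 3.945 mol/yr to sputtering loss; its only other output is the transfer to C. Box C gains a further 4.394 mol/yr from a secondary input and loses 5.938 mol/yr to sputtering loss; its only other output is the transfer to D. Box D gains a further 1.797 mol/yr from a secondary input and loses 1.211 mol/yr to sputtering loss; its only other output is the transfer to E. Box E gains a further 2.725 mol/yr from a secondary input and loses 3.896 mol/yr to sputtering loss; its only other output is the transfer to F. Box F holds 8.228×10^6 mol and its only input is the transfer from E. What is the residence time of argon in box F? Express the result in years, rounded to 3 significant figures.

Box A: F(A→B) = (5.027 + 5.643) − 3.987 = 6.6830 mol/yr.
Box B: F(B→C) = (6.6830 + 4.104) − 3.945 = 6.8420 mol/yr.
Box C: F(C→D) = (6.8420 + 4.394) − 5.938 = 5.2980 mol/yr.
Box D: F(D→E) = (5.2980 + 1.797) − 1.211 = 5.8840 mol/yr.
Box E: F(E→F) = (5.8840 + 2.725) − 3.896 = 4.7130 mol/yr.
Box F throughput = its input = 4.7130 mol/yr; τ = 8.228×10^6 / 4.7130 = 1.746×10^6 yr.

1.75×10^6 yr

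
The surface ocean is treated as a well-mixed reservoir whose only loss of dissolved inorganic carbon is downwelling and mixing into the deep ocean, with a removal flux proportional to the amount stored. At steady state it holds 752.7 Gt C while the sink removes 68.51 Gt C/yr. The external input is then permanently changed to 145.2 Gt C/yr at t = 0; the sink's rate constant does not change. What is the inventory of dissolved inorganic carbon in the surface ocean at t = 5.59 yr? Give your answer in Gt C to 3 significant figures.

τ = M₀/F₀ = 752.7/68.51 = 10.99 yr; rate constant k = 1/τ.
New steady state M_∞ = F₁/k = F₁·τ = 145.2 × 10.99 = 1595.3 Gt C.
M(t) = M_∞ + (M₀ − M_∞)·e^(−t/τ); t/τ = 5.59/10.99 = 0.5088, so e^(−t/τ) = 0.6012.
M(t) = 1595.3 − 842.6 × 0.6012 = 1088.7 Gt C.

1090 Gt C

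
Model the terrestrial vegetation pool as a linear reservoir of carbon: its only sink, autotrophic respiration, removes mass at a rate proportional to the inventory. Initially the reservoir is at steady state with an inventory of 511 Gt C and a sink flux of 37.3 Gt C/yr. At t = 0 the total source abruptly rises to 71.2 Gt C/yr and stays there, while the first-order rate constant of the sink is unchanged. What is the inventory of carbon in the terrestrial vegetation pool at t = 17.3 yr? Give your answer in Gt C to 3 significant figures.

τ = M₀/F₀ = 511/37.3 = 13.70 yr; rate constant k = 1/τ.
New steady state M_∞ = F₁/k = F₁·τ = 71.2 × 13.70 = 975.42 Gt C.
M(t) = M_∞ + (M₀ − M_∞)·e^(−t/τ); t/τ = 17.3/13.70 = 1.263, so e^(−t/τ) = 0.2829.
M(t) = 975.42 − 464.4 × 0.2829 = 844.05 Gt C.

844 Gt C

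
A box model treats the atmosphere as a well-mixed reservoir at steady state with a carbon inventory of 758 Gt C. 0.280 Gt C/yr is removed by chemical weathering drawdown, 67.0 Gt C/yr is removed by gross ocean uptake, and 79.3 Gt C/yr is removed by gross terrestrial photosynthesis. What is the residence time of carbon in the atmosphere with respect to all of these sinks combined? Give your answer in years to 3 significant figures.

5.17 yr

Total removal flux = 0.280 + 67.0 + 79.3 = 146.58 Gt C/yr.
τ = M / ΣF_out = 758 / 146.58 = 5.171 yr.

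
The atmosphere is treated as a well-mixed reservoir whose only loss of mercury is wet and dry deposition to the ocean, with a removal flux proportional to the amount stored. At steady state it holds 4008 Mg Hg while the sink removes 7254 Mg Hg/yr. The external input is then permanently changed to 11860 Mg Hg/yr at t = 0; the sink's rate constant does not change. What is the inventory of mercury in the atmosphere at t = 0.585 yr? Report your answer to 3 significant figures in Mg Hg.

Residence time τ = M₀/F₀ = 0.5525 yr. The eventual steady state is M_∞ = M₀·(F₁/F₀) = 4008 × 11860/7254 = 6552.9 Mg Hg.
The anomaly ΔM(t) = M(t) − M_∞ decays as ΔM₀·e^(−t/τ) with ΔM₀ = 4008 − 6552.9 = −2545 Mg Hg.
At t = 0.585 yr, e^(−t/τ) = e^(−1.059) = 0.3469, so ΔM = −882.8 Mg Hg and M = 6552.9 − 882.8 = 5670.1 Mg Hg.

5670 Mg Hg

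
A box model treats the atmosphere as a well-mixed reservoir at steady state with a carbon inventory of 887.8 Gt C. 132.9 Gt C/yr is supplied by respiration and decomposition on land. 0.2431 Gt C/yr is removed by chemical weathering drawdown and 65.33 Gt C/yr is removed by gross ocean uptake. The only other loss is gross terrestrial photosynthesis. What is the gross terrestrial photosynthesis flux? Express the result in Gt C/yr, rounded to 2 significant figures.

At steady state ΣF_in = ΣF_out.
ΣF_in = 132.90 Gt C/yr.
Gross terrestrial photosynthesis flux = ΣF_in − (0.2431 + 65.33) = 132.90 − 65.57 = 67.33 Gt C/yr.

67 Gt C/yr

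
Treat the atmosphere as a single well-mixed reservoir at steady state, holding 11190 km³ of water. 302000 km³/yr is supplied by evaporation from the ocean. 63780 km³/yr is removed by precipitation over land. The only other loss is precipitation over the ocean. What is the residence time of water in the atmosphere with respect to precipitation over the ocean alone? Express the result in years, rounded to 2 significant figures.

At steady state ΣF_in = ΣF_out.
ΣF_in = 302000 km³/yr.
Precipitation over the ocean flux = ΣF_in − (63780) = 302000 − 63780 = 238200 km³/yr.
τ = M / F = 11190 / 238200 = 0.04697 yr.

0.047 yr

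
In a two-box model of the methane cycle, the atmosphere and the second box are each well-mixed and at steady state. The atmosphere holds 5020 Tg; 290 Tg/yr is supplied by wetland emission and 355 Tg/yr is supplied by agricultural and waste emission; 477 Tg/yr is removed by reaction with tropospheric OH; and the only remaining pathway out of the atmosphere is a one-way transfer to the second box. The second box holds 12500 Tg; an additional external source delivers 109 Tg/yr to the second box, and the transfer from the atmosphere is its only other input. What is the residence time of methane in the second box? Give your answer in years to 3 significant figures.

Balance the atmosphere: ΣF_in = 290 + 355 = 645.00 Tg/yr.
Transfer to the second box = ΣF_in − (477) = 168.00 Tg/yr.
Total input to the second box = 168.00 + 109 = 277.00 Tg/yr; at steady state this equals its total output.
τ = M / F = 12500 / 277.00 = 45.13 yr.

45.1 yr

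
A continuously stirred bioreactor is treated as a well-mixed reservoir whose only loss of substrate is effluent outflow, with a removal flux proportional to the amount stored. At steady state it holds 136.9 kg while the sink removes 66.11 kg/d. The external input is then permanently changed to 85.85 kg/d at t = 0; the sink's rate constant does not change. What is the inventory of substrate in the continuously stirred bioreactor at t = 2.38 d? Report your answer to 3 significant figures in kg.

τ = M₀/F₀ = 136.9/66.11 = 2.071 d; rate constant k = 1/τ.
New steady state M_∞ = F₁/k = F₁·τ = 85.85 × 2.071 = 177.78 kg.
M(t) = M_∞ + (M₀ − M_∞)·e^(−t/τ); t/τ = 2.38/2.071 = 1.149, so e^(−t/τ) = 0.3169.
M(t) = 177.78 − 40.88 × 0.3169 = 164.83 kg.

165 kg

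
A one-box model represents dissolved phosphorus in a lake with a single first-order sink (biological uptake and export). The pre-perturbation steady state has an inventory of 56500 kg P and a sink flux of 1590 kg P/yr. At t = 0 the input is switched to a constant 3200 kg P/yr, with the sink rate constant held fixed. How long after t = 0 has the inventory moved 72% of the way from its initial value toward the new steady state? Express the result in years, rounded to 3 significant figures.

τ = M₀/F₀ = 56500/1590 = 35.53 yr.
The remaining gap fraction is e^(−t/τ); 72% covered ⇒ e^(−t/τ) = 0.280.
t = −τ ln(0.280) = 35.53 × 1.273 = 45.23 yr.

45.2 yr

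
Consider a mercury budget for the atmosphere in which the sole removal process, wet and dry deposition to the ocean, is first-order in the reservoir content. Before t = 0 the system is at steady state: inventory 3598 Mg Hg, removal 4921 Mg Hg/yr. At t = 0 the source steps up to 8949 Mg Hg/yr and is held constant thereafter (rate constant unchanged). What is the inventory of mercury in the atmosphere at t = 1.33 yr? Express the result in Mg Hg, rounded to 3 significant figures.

τ = M₀/F₀ = 3598/4921 = 0.7312 yr; rate constant k = 1/τ.
New steady state M_∞ = F₁/k = F₁·τ = 8949 × 0.7312 = 6543.1 Mg Hg.
M(t) = M_∞ + (M₀ − M_∞)·e^(−t/τ); t/τ = 1.33/0.7312 = 1.819, so e^(−t/τ) = 0.1622.
M(t) = 6543.1 − 2945 × 0.1622 = 6065.4 Mg Hg.

6070 Mg Hg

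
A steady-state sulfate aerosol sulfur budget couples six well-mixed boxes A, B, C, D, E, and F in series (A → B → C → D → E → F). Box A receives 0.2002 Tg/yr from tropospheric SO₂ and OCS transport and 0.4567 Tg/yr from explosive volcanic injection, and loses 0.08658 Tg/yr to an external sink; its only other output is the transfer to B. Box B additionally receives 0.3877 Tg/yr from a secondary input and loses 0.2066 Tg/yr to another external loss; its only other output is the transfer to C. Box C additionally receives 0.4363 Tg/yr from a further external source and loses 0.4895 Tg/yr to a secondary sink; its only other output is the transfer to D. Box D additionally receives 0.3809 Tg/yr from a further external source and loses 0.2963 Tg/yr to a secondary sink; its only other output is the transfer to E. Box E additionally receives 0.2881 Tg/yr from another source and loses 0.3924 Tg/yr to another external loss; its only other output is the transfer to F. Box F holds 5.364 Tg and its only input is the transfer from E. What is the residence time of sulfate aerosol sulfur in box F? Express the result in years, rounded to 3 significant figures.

Box A: F(A→B) = (0.2002 + 0.4567) − 0.08658 = 0.57032 Tg/yr.
Box B: F(B→C) = (0.57032 + 0.3877) − 0.2066 = 0.75142 Tg/yr.
Box C: F(C→D) = (0.75142 + 0.4363) − 0.4895 = 0.69822 Tg/yr.
Box D: F(D→E) = (0.69822 + 0.3809) − 0.2963 = 0.78282 Tg/yr.
Box E: F(E→F) = (0.78282 + 0.2881) − 0.3924 = 0.67852 Tg/yr.
Box F throughput = its input = 0.67852 Tg/yr; τ = 5.364 / 0.67852 = 7.905 yr.

7.91 yr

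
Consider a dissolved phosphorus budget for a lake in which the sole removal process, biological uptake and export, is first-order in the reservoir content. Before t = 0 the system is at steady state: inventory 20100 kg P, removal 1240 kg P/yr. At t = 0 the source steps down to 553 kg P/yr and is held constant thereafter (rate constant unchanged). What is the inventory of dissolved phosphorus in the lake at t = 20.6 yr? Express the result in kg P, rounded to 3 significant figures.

12100 kg P

Residence time τ = M₀/F₀ = 16.21 yr. The eventual steady state is M_∞ = M₀·(F₁/F₀) = 20100 × 553/1240 = 8964.0 kg P.
The anomaly ΔM(t) = M(t) − M_∞ decays as ΔM₀·e^(−t/τ) with ΔM₀ = 20100 − 8964.0 = 11140 kg P.
At t = 20.6 yr, e^(−t/τ) = e^(−1.271) = 0.2806, so ΔM = 3125 kg P and M = 8964.0 + 3125 = 12089 kg P.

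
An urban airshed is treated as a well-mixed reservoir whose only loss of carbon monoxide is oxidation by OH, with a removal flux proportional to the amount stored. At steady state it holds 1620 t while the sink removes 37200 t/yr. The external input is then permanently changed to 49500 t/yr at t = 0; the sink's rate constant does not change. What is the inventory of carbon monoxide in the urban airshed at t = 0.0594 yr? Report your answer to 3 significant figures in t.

The sink rate constant is k = F₀/M₀ = 37200/1620 = 22.96 yr⁻¹.
Solving dM/dt = F₁ − kM with M(0) = M₀ gives M(t) = F₁/k + (M₀ − F₁/k)·e^(−kt).
F₁/k = 49500/22.96 = 2155.6 t; kt = 22.96 × 0.0594 = 1.364, e^(−kt) = 0.2556.
M(0.0594) = 2155.6 + (1620 − 2155.6) × 0.2556 = 2155.6 − 136.9 = 2018.7 t.

2020 t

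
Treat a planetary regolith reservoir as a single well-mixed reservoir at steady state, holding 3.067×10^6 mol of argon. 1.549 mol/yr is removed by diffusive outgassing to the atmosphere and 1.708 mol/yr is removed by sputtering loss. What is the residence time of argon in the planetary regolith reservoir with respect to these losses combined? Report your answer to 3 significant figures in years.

942000 yr

Total removal = 1.549 + 1.708 = 3.2570 mol/yr.
τ = M / ΣF_out = 3.067×10^6 / 3.2570 = 941700 yr.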